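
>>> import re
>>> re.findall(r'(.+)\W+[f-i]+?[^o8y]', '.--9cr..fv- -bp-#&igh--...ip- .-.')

['.--9cr..fv- -bp-#&igh--..']

This matches one or more of any character (captured); then one or more of a non-word character, then one or more of a character in [f-i] (lazy), then any character except [o8y].
Walking the string: at [0:28] match '.--9cr..fv- -bp-#&igh--...ip', group 1 = '.--9cr..fv- -bp-#&igh--..'.
One capturing group, so `findall` returns just the captured substring from the one match — 1 in all.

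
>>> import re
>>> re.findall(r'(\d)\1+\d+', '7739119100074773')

['7']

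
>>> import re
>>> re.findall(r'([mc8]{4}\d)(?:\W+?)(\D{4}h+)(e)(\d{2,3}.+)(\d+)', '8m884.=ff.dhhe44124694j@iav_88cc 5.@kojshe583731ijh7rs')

Pattern: exactly 4 of one of [mc8], then a digit (captured); then one or more of a non-word character (lazy) (non-capturing group); then exactly 4 of a non-digit, then one or more of the literal 'h' (captured); then a literal 'e' (captured); then 2 to 3 of a digit, then one or more of any character (captured); then one or more of a digit (captured).
Multiple groups make `findall` return tuples — one 5-tuple for the one match.

[('8m884', 'ff.dhh', 'e', '44124694j@iav_88cc 5.@kojshe583731ijh', '7')]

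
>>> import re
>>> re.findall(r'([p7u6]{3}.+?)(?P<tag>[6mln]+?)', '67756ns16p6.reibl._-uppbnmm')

[('6775', '6'), ('6p6.reib', 'l'), ('uppb', 'n')]

A `+?`/`*?`/`{m,n}?` starts at its minimum and grows only as far as needed for what follows to match.
Multiple groups make `findall` return tuples — one 2-tuple for each match.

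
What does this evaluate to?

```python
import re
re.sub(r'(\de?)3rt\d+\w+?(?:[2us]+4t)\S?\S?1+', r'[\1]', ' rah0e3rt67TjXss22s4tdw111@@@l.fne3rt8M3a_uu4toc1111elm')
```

' rah[0e]@@@l.fne3rt8M3a_uu4toc1111elm'

The replacement refers to a captured group, so each match is rewritten using its own captured text.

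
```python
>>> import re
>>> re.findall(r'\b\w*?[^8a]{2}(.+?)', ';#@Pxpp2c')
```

This matches a word boundary (`\b`, zero-width); then zero or more of a word character (lazy), then exactly 2 of any character except [8a]; then one or more of any character (lazy) (captured).
With the lazy modifier that quantifier settles for the fewest repetitions that let the rest of the pattern succeed (the atoms after it are unaffected and can still be greedy).
Scanning left to right: at [3:6] match 'Pxp', group 1 = 'p'.
With a single group, `findall` returns only what that group captured — 1 item.

['p']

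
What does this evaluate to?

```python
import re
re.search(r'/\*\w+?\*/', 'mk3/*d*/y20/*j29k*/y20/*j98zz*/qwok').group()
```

'/*d*/'

The match spans [3:8] → '/*d*/'.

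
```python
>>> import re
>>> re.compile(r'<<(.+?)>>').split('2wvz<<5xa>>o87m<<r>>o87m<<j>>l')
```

Lazy quantifiers expand one character at a time until the remainder of the pattern can match.
Because the pattern has a capturing group, `split` also inserts each captured text between the pieces.

['2wvz', '5xa', 'o87m', 'r', 'o87m', 'j', 'l']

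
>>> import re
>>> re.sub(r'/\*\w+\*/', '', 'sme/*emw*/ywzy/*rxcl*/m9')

Each match is replaced by ''.

'smeywzym9'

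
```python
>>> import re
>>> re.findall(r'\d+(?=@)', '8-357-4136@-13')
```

['4136']

The lookaround is zero-width — it requires the adjacent text to match without consuming it, so the asserted text isn't part of the match.
Walking the string: at [6:10] → '4136'.
No capturing groups, so `findall` returns the 1 full match string.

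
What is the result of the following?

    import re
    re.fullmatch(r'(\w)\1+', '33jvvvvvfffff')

None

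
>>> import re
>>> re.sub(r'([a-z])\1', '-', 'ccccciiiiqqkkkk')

'--c-----'

`\1` has to match the exact text group 1 already captured.
Every occurrence is swapped for '-'.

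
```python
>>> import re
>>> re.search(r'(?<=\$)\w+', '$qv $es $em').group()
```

The lookaround is zero-width — it requires the adjacent text to match without consuming it, so the asserted text isn't part of the match.
`search` walks the string left to right and returns the first match it finds.
The match spans [1:3] → 'qv'.

'qv'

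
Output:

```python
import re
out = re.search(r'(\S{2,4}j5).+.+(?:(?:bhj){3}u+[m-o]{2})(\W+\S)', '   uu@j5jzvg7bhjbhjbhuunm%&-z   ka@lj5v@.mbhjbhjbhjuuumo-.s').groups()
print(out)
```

('uu@j5', '-.s')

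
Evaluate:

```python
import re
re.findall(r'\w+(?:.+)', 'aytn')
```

['aytn']

This matches one or more of a word character; then one or more of any character (non-capturing group).
Scanning left to right: at [0:4] → 'aytn'.
No capturing groups, so `findall` returns the 1 full match string.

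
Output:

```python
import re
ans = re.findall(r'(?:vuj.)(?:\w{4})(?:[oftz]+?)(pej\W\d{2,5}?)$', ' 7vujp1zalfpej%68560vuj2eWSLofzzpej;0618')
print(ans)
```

['pej;0618']

Pattern: a literal 'v', then the literal 'uj', then any character (non-capturing group); then exactly 4 of a word character (non-capturing group); then one or more of one of [oftz] (lazy) (non-capturing group); then the literal 'pej', then a non-word character, then 2 to 5 of a digit (lazy) (captured); then anchored at the end.
Matches: at [20:40] match 'vuj2eWSLofzzpej;0618', group 1 = 'pej;0618'.
One capturing group, so `findall` returns just the captured substring from the one match — 1 in all.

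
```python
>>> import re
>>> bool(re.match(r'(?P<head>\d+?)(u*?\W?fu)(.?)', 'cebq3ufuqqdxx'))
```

False

The pattern matches one or more of a digit (lazy) (captured as 'head'); then zero or more of a literal 'u' (lazy), then optionally a non-word character, then the literal 'fu' (captured); then optionally any character (captured).
`re.match` won't scan ahead — the pattern has to work from the very first character.
Here the string doesn't start with a match, so the call returns None, and `bool(None)` is False.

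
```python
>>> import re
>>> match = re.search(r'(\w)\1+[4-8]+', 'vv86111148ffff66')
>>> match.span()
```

(0, 4)

`\1` has to match the exact text group 1 already captured.
The match spans [0:4] → 'vv86'.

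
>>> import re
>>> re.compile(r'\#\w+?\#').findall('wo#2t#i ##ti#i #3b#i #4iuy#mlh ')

['#2t#', '#ti#', '#3b#', '#4iuy#']

Walking the string: at [2:6] → '#2t#'; at [9:13] → '#ti#'; at [15:19] → '#3b#'; at [21:27] → '#4iuy#'.
`findall` yields the raw match text (4 of them) because the pattern has no groups.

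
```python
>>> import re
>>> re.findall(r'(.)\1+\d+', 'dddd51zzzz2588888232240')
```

['d', 'z']

The backreference `\1` re-matches whatever the first group consumed, character for character.
Matches: at [0:6] match 'dddd51', group 1 = 'd'; at [6:23] match 'zzzz2588888232240', group 1 = 'z'.
One capturing group, so `findall` returns just the captured substring from each match — 2 in all.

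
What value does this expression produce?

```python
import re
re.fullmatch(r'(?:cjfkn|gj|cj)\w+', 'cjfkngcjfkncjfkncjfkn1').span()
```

`re.fullmatch` is like wrapping the pattern in `^…$` (in single-line mode).
The match spans [0:22] → 'cjfkngcjfkncjfkncjfkn1'.

(0, 22)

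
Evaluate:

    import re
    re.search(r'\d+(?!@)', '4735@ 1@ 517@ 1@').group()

'473'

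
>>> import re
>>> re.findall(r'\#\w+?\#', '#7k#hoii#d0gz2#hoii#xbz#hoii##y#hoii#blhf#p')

['#7k#', '#d0gz2#', '#xbz#', '#y#', '#blhf#']

Walking the string: at [0:4] → '#7k#'; at [8:15] → '#d0gz2#'; at [19:24] → '#xbz#'; at [29:32] → '#y#'; at [36:42] → '#blhf#'.
With no groups in the pattern, `findall` gives back each whole match — 5 here.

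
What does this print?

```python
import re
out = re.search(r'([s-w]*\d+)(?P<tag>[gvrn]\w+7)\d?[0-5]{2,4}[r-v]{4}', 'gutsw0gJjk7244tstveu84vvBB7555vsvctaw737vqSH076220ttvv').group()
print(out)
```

The pattern matches zero or more of a character in [s-w], then one or more of a digit (captured); then one of [gvrn], then one or more of a word character, then the literal '7' (captured as 'tag'); then optionally a digit, then 2 to 4 of a character in [0-5], then exactly 4 of a character in [r-v].
`re.search` tries every starting position until one works.
The match spans [1:54] → 'utsw0gJjk7244tstveu84vvBB7555vsvctaw737vqSH076220ttvv'.
Captured: group 1 = 'utsw0', group 2 = 'gJjk7244tstveu84vvBB7555vsvctaw737vqSH07'.

utsw0gJjk7244tstveu84vvBB7555vsvctaw737vqSH076220ttvv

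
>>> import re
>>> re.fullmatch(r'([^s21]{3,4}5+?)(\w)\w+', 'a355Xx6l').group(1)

'a355'

The pattern matches 3 to 4 of any character except [s21], then one or more of a literal '5' (lazy) (captured); then a word character (captured); then one or more of a word character.
`re.fullmatch` is like wrapping the pattern in `^…$` (in single-line mode).
The match spans [0:8] → 'a355Xx6l'.
Captured: group 1 = 'a355', group 2 = 'X'.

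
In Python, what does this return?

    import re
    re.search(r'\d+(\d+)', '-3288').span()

The match spans [1:5] → '3288'.

(1, 5)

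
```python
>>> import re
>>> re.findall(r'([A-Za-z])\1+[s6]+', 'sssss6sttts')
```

The backreference `\1` re-matches whatever the first group consumed, character for character.
Scanning left to right: at [0:7] match 'sssss6s', group 1 = 's'; at [7:11] match 'ttts', group 1 = 't'.
One capturing group, so `findall` returns just the captured substring from each match — 2 in all.

['s', 't']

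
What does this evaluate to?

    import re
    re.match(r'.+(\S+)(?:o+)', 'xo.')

The pattern matches one or more of any character; then one or more of a non-whitespace character (captured); then one or more of a literal 'o' (non-capturing group).
`re.match` won't scan ahead — the pattern has to work from the very first character.
Here position 0 doesn't satisfy it, so the call returns None.

None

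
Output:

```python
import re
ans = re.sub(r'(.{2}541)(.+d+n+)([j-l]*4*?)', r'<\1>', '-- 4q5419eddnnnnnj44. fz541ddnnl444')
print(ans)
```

-- <4q541>444

Because the quantifier is non-greedy, it stops expanding at the earliest point where the rest of the pattern can succeed.
Each match is replaced using the text its own group 1 captured.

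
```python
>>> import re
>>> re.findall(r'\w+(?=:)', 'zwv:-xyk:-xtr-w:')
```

Because the assertion is zero-width, the text it checks is not consumed and won't appear in the result.
Since nothing is captured, `findall` lists the 3 matched substrings directly.

['zwv', 'xyk', 'w']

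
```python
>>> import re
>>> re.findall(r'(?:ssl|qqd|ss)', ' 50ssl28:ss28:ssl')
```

The regex engine tests alternatives in the order written; an earlier branch that matches wins even if a later one would match more.
`findall` yields the raw match text (3 of them) because the pattern has no groups.

['ssl', 'ss', 'ssl']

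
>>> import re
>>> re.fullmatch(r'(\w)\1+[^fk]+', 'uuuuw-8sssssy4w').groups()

('u',)

`\1` has to match the exact text group 1 already captured.
`re.fullmatch` is like wrapping the pattern in `^…$` (in single-line mode).
The match spans [0:15] → 'uuuuw-8sssssy4w'.
Captured: group 1 = 'u'.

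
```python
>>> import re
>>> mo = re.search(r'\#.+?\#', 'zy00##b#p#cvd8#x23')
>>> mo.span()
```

(4, 8)

`re.search` tries every starting position until one works.
The match spans [4:8] → '##b#'.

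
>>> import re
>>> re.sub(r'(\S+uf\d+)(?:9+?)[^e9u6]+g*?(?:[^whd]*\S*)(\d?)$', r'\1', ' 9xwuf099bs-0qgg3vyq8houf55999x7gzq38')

The pattern matches one or more of a non-whitespace character, then the literal 'uf', then one or more of a digit (captured); then one or more of a literal '9' (lazy) (non-capturing group); then one or more of any character except [e9u6], then zero or more of the literal 'g' (lazy); then zero or more of any character except [whd], then zero or more of a non-whitespace character (non-capturing group); then optionally a digit (captured); then anchored at the end.
Matches: at [1:37] → '9xwuf099bs-0qgg3vyq8houf55999x7gzq38'.
Each match is replaced using the text its own group 1 captured.

' 9xwuf099bs-0qgg3vyq8houf5599'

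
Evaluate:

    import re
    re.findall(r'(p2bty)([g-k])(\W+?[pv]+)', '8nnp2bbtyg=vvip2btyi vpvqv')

[('p2bty', 'i', ' vpv')]

Pattern: the literal 'p2b', then the literal 'ty' (captured); then a character in [g-k] (captured); then one or more of a non-word character (lazy), then one or more of one of [pv] (captured).
Matches: at [14:24] match 'p2btyi vpv', groups = ('p2bty', 'i', ' vpv').
3 groups means the one result is a tuple of 3 captured strings — 1 here.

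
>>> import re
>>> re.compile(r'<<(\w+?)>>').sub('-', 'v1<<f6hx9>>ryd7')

'v1-ryd7'

Each match is replaced by '-'.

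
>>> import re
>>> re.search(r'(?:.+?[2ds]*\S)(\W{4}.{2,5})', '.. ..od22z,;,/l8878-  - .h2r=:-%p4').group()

'.. ..od22z,;,/l8878'

The pattern matches one or more of any character (lazy), then zero or more of one of [2ds], then a non-whitespace character (non-capturing group); then exactly 4 of a non-word character, then 2 to 5 of any character (captured).
`search` walks the string left to right and returns the first match it finds.
The match spans [0:19] → '.. ..od22z,;,/l8878'.
Captured: group 1 = ',;,/l8878'.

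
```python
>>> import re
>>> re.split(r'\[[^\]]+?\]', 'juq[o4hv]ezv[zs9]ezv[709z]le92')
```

Matches to split on: at [3:9] → '[o4hv]'; at [12:17] → '[zs9]'; at [20:26] → '[709z]'.
Splitting on the pattern gives 4 pieces.

['juq', 'ezv', 'ezv', 'le92']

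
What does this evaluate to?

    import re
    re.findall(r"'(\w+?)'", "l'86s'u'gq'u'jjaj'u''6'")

['86s', 'gq', 'jjaj', '6']

Matches: at [1:6] match "'86s'", group 1 = '86s'; at [7:11] match "'gq'", group 1 = 'gq'; at [12:18] match "'jjaj'", group 1 = 'jjaj'; at [20:23] match "'6'", group 1 = '6'.
One capturing group, so `findall` returns just the captured substring from each match — 4 in all.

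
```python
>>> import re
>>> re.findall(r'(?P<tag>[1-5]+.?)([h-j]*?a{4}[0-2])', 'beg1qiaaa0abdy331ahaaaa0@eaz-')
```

This matches one or more of a character in [1-5], then optionally any character (captured as 'tag'); then zero or more of a character in [h-j] (lazy), then exactly 4 of the literal 'a', then a character in [0-2] (captured).
Matches: at [14:24] match '331ahaaaa0', groups = ('331a', 'haaaa0').
`findall` packs the 2 group values into a tuple for every match.

[('331a', 'haaaa0')]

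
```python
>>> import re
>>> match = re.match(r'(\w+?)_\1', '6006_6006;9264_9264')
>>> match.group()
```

'6006_6006'

`\1` is not a pattern — it's the concrete string captured by group 1, re-applied verbatim.
`re.match` won't scan ahead — the pattern has to work from the very first character.
The match spans [0:9] → '6006_6006'.
Captured: group 1 = '6006'.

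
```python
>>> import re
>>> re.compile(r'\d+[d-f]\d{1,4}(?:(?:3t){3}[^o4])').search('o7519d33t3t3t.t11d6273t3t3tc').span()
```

(1, 14)

This matches one or more of a digit, then a character in [d-f], then 1 to 4 of a digit; then the literal '3t' repeated 3 times, then any character except [o4] (non-capturing group).
`re.search` scans for the first position where the pattern succeeds.
The match spans [1:14] → '7519d33t3t3t.'.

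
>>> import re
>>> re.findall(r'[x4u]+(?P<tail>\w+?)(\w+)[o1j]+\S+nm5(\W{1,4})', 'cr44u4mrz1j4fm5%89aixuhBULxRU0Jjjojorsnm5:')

[('m', 'rz1', ':')]

A non-greedy quantifier consumes as few characters as it can — just enough that the remainder of the pattern still matches from where it stops; whatever follows it matches normally.
3 groups means the one result is a tuple of 3 captured strings — 1 here.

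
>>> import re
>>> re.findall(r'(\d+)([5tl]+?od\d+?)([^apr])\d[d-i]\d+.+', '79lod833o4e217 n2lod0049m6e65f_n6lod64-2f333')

[('79', 'lod833', 'o')]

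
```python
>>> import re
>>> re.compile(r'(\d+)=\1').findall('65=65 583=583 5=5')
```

['65', '583', '5']

The backreference `\1` re-matches whatever the first group consumed, character for character.
`findall` collects group 1 from each match (3 total).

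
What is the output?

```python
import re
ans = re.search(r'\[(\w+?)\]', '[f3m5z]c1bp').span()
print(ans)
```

(0, 7)

The match spans [0:7] → '[f3m5z]'.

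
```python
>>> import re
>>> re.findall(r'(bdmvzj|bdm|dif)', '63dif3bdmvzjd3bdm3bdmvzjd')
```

The regex engine tests alternatives in the order written; an earlier branch that matches wins even if a later one would match more.
Because there's exactly one group, `findall` drops the full match and keeps group 1 from each hit.

['dif', 'bdmvzj', 'bdm', 'bdmvzj']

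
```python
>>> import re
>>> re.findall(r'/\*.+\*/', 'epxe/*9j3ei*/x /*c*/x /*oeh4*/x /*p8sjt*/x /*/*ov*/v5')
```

['/*9j3ei*/x /*c*/x /*oeh4*/x /*p8sjt*/x /*/*ov*/']

No capturing groups, so `findall` returns the 1 full match string.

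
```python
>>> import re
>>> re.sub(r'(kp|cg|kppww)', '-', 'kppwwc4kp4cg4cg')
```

'-pwwc4-4-4-'

Alternation tries branches left to right and keeps the first one that lets the overall match succeed at that position.
Matches: at [0:2] → 'kp'; at [7:9] → 'kp'; at [10:12] → 'cg'; at [13:15] → 'cg'.
Each match is replaced by '-'.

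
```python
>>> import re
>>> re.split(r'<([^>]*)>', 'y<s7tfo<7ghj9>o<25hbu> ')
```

['y', 's7tfo<7ghj9', 'o', '25hbu', ' ']

Matches to split on: at [1:14] → '<s7tfo<7ghj9>'; at [15:22] → '<25hbu>'.
Because the pattern has a capturing group, `split` also inserts each captured text between the pieces.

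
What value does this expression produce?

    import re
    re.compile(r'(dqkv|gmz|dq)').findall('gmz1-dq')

Matches: at [0:3] match 'gmz', group 1 = 'gmz'; at [5:7] match 'dq', group 1 = 'dq'.
Because there's exactly one group, `findall` drops the full match and keeps group 1 from each hit.

['gmz', 'dq']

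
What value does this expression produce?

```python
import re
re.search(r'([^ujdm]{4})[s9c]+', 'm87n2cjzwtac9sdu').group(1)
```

'87n2'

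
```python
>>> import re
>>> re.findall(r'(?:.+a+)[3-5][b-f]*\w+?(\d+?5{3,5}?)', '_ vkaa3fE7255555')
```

['72555']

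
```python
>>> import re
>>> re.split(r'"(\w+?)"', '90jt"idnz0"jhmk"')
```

['90jt', 'idnz0', 'jhmk"']

The group in the pattern means `split` returns the separators' captures alongside the pieces.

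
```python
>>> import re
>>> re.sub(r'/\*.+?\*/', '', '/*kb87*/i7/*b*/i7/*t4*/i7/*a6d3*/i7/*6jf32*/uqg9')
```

'i7i7i7i7uqg9'

Matches: at [0:8] → '/*kb87*/'; at [10:15] → '/*b*/'; at [17:23] → '/*t4*/'; at [25:33] → '/*a6d3*/'; at [35:44] → '/*6jf32*/'.
Each match is replaced by ''.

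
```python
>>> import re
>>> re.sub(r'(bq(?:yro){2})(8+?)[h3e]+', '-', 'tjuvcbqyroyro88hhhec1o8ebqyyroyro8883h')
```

'tjuvc-c1o8ebqyyroyro8883h'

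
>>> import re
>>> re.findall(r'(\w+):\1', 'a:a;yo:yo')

After group 1 captures some text, `\1` only succeeds where that same text appears again.
Matches: at [0:3] match 'a:a', group 1 = 'a'; at [4:9] match 'yo:yo', group 1 = 'yo'.
With a single group, `findall` returns only what that group captured — 2 items.

['a', 'yo']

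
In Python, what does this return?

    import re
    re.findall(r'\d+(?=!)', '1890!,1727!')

['1890', '1727']

Lookahead/lookbehind check context without consuming it, so the matched span excludes the asserted characters.
No capturing groups, so `findall` returns the 2 full match strings.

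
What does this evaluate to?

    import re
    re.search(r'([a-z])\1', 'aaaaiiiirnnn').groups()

The match spans [0:2] → 'aa'.
Captured: group 1 = 'a'.

('a',)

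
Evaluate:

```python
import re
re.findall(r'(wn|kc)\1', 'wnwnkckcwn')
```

['wn', 'kc']

`\1` is not a pattern — it's the concrete string captured by group 1, re-applied verbatim.
Walking the string: at [0:4] match 'wnwn', group 1 = 'wn'; at [4:8] match 'kckc', group 1 = 'kc'.
With a single group, `findall` returns only what that group captured — 2 items.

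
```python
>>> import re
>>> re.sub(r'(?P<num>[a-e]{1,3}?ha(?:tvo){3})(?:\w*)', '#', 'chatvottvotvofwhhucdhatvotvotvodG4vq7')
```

Each match is replaced by '#'.

'chatvottvotvofwhhu#'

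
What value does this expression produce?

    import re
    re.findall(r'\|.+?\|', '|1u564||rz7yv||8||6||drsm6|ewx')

['|1u564|', '|rz7yv|', '|8|', '|6|', '|drsm6|']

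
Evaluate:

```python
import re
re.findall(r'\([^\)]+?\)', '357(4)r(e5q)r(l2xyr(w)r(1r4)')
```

Walking the string: at [3:6] → '(4)'; at [7:12] → '(e5q)'; at [13:22] → '(l2xyr(w)'; at [23:28] → '(1r4)'.
With no groups in the pattern, `findall` gives back each whole match — 4 here.

['(4)', '(e5q)', '(l2xyr(w)', '(1r4)']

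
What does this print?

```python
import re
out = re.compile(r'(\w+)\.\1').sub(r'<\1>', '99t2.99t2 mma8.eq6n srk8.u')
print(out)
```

The backreference `\1` re-matches whatever the first group consumed, character for character.
The replacement refers to a captured group, so each match is rewritten using its own captured text.

<99t2> mma8.eq6n srk8.u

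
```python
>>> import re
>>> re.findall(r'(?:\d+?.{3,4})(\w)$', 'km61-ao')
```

The pattern matches one or more of a digit (lazy), then 3 to 4 of any character (non-capturing group); then a word character (captured); then anchored at the end.
`findall` collects group 1 from the one match (1 total).

['o']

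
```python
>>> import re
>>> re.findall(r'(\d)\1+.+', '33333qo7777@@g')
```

`\1` has to match the exact text group 1 already captured.
Scanning left to right: at [0:14] match '33333qo7777@@g', group 1 = '3'.
`findall` collects group 1 from the one match (1 total).

['3']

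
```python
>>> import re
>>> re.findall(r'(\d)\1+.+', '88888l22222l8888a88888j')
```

['8']

After group 1 captures some text, `\1` only succeeds where that same text appears again.
Walking the string: at [0:23] match '88888l22222l8888a88888j', group 1 = '8'.
With a single group, `findall` returns only what that group captured — 1 item.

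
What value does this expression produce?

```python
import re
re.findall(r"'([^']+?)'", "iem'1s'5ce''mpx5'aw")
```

Matches: at [3:7] match "'1s'", group 1 = '1s'; at [11:17] match "'mpx5'", group 1 = 'mpx5'.
One capturing group, so `findall` returns just the captured substring from each match — 2 in all.

['1s', 'mpx5']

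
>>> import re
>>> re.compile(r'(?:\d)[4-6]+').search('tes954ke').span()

(3, 6)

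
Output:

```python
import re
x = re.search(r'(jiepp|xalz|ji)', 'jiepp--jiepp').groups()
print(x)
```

('jiepp',)

The match spans [0:5] → 'jiepp'.
Captured: group 1 = 'jiepp'.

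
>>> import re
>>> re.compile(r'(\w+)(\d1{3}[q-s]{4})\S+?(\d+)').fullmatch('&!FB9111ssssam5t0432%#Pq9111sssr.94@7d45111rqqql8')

None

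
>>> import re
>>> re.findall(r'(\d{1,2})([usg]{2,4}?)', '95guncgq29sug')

With the lazy modifier that quantifier settles for the fewest repetitions that let the rest of the pattern succeed (the atoms after it are unaffected and can still be greedy).
Multiple groups make `findall` return tuples — one 2-tuple for each match.

[('95', 'gu'), ('29', 'su')]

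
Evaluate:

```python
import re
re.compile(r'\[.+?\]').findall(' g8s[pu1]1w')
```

['[pu1]']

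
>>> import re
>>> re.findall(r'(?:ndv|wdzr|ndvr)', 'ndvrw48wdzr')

['ndv', 'wdzr']

Alternation tries branches left to right and keeps the first one that lets the overall match succeed at that position.
No capturing groups, so `findall` returns the 2 full match strings.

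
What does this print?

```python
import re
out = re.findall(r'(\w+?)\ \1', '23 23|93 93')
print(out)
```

`\1` has to match the exact text group 1 already captured.
`findall` collects group 1 from each match (2 total).

['23', '93']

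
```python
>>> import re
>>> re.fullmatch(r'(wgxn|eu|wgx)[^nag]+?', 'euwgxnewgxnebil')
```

None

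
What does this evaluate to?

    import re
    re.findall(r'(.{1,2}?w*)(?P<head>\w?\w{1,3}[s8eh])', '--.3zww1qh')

[('3zww', '1qh')]

This matches 1 to 2 of any character (lazy), then zero or more of the literal 'w' (captured); then optionally a word character, then 1 to 3 of a word character, then one of [s8eh] (captured as 'head').
2 groups means the one result is a tuple of 2 captured strings — 1 here.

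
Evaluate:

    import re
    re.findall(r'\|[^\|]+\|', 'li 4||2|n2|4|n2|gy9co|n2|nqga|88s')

No capturing groups, so `findall` returns the 4 full match strings.

['|2|', '|4|', '|gy9co|', '|nqga|']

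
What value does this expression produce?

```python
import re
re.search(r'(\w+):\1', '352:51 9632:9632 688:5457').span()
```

The backreference `\1` re-matches whatever the first group consumed, character for character.
`re.search` scans for the first position where the pattern succeeds.
The match spans [7:16] → '9632:9632'.
Captured: group 1 = '9632'.

(7, 16)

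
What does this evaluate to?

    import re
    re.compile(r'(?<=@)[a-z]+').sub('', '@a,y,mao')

'@,y,mao'

Lookahead/lookbehind check context without consuming it, so the matched span excludes the asserted characters.
Each match is replaced by ''.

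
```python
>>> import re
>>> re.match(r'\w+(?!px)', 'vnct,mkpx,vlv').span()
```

(0, 4)

`re.match` only tries the pattern at the start of the string.
The match spans [0:4] → 'vnct'.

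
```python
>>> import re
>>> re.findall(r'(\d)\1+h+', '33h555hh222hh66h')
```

`\1` is not a pattern — it's the concrete string captured by group 1, re-applied verbatim.
Walking the string: at [0:3] match '33h', group 1 = '3'; at [3:8] match '555hh', group 1 = '5'; at [8:13] match '222hh', group 1 = '2'; at [13:16] match '66h', group 1 = '6'.
One capturing group, so `findall` returns just the captured substring from each match — 4 in all.

['3', '5', '2', '6']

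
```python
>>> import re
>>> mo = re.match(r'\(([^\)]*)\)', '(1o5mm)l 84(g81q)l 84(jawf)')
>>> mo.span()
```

With `match`, the pattern is implicitly anchored at the beginning.
The match spans [0:7] → '(1o5mm)'.
Captured: group 1 = '1o5mm'.

(0, 7)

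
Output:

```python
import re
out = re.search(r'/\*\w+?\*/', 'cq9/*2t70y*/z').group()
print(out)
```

/*2t70y*/

`search` walks the string left to right and returns the first match it finds.
The match spans [3:12] → '/*2t70y*/'.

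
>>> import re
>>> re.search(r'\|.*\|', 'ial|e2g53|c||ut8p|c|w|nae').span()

(3, 22)

`re.search` tries every starting position until one works.
The match spans [3:22] → '|e2g53|c||ut8p|c|w|'.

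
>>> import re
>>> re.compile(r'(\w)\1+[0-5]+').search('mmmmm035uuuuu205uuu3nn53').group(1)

'm'

After group 1 captures some text, `\1` only succeeds where that same text appears again.
`re.search` scans for the first position where the pattern succeeds.
The match spans [0:8] → 'mmmmm035'.
Captured: group 1 = 'm'.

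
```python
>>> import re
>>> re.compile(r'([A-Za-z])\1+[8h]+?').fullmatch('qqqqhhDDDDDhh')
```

After group 1 captures some text, `\1` only succeeds where that same text appears again.
`fullmatch` succeeds only if the pattern covers the string from start to end.
Here the pattern can't cover the whole string, so the call returns None.

None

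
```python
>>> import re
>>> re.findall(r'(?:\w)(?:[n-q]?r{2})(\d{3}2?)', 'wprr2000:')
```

['200']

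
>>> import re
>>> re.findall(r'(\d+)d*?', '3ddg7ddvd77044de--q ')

The pattern matches one or more of a digit (captured); then zero or more of a literal 'd' (lazy).
One capturing group, so `findall` returns just the captured substring from each match — 3 in all.

['3', '7', '77044']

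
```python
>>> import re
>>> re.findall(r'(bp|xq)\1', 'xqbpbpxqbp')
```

['bp']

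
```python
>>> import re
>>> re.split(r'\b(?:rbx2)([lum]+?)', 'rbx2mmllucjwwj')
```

The pattern matches a word boundary (`\b`, zero-width); then the literal 'rbx', then the literal '2' (non-capturing group); then one or more of one of [lum] (lazy) (captured).
Because the quantifier is non-greedy, it stops expanding at the earliest point where the rest of the pattern can succeed.
Matches to split on: at [0:5] → 'rbx2m'.
`re.split` interleaves the captured-group text with the surrounding fragments.

['', 'm', 'mllucjwwj']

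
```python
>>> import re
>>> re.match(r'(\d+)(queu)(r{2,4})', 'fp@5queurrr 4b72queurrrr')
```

None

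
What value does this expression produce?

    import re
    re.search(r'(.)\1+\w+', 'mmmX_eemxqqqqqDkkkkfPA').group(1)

'm'

The match spans [0:22] → 'mmmX_eemxqqqqqDkkkkfPA'.
Captured: group 1 = 'm'.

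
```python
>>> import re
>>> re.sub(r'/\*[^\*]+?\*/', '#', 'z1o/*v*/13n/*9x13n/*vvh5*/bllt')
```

'z1o#13n/*9x13n#bllt'

Matches: at [3:8] → '/*v*/'; at [18:26] → '/*vvh5*/'.
`sub` substitutes '#' at each match site.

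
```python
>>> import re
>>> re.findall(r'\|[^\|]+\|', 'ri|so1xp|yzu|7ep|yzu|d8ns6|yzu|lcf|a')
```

With no groups in the pattern, `findall` gives back each whole match — 4 here.

['|so1xp|', '|7ep|', '|d8ns6|', '|lcf|']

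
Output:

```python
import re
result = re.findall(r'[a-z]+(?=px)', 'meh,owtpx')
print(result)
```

['owt']

Because the assertion is zero-width, the text it checks is not consumed and won't appear in the result.
Since nothing is captured, `findall` lists the 1 matched substring directly.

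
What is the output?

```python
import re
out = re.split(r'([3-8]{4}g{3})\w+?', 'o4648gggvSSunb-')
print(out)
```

A non-greedy quantifier consumes as few characters as it can — just enough that the remainder of the pattern still matches from where it stops; whatever follows it matches normally.
`re.split` interleaves the captured-group text with the surrounding fragments.

['o', '4648ggg', 'SSunb-']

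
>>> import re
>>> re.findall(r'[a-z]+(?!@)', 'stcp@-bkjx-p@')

A negative assertion filters positions out without eating any characters.
Walking the string: at [0:3] → 'stc'; at [6:10] → 'bkjx'.
`findall` yields the raw match text (2 of them) because the pattern has no groups.

['stc', 'bkjx']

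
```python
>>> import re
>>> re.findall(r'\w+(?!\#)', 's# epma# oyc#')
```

['epm', 'oy']

`(?!…)`/`(?<!…)` only lets a position through if the neighbouring text does NOT match; no characters are consumed.
No capturing groups, so `findall` returns the 2 full match strings.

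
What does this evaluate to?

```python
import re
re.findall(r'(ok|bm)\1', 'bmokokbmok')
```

['ok']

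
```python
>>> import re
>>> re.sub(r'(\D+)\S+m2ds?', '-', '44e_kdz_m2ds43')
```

The pattern matches one or more of a non-digit (captured); then one or more of a non-whitespace character; then the literal 'm2d', then optionally a literal 's'.
Each match is replaced by '-'.

'44-43'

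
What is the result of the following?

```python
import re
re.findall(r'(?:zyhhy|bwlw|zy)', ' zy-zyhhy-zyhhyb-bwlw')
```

Alternation isn't longest-match — the leftmost alternative that fits at this position is chosen.
Scanning left to right: at [1:3] → 'zy'; at [4:9] → 'zyhhy'; at [10:15] → 'zyhhy'; at [17:21] → 'bwlw'.
With no groups in the pattern, `findall` gives back each whole match — 4 here.

['zy', 'zyhhy', 'zyhhy', 'bwlw']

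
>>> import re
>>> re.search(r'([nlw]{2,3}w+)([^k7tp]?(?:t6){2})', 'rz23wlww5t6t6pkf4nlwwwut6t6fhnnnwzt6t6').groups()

This matches 2 to 3 of one of [nlw], then one or more of the literal 'w' (captured); then optionally any character except [k7tp], then the literal 't6' repeated 2 times (captured).
`re.search` scans for the first position where the pattern succeeds.
The match spans [4:13] → 'wlww5t6t6'.
Captured: group 1 = 'wlww', group 2 = '5t6t6'.

('wlww', '5t6t6')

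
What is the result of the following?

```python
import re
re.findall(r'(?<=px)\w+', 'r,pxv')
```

['v']

The positive lookaround only admits positions where the adjacent text matches; those characters stay outside the span.
Matches: at [4:5] → 'v'.
With no groups in the pattern, `findall` gives back each whole match — 1 here.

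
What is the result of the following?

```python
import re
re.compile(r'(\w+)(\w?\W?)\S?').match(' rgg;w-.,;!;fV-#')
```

None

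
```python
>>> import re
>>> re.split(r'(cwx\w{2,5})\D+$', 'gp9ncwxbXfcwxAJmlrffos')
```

['gp9n', 'cwxbXfcw', '']

The pattern matches the literal 'cwx', then 2 to 5 of a word character (captured); then one or more of a non-digit; then anchored at the end.
Matches to split on: at [4:22] → 'cwxbXfcwxAJmlrffos'.
`re.split` interleaves the captured-group text with the surrounding fragments.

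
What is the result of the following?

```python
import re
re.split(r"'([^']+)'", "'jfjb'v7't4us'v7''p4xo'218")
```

['', 'jfjb', 'v7', 't4us', "v7'", 'p4xo', '218']

Because the pattern has a capturing group, `split` also inserts each captured text between the pieces.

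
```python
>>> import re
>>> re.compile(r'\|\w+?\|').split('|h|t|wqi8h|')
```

['', 't', '']

Matches to split on: at [0:3] → '|h|'; at [4:11] → '|wqi8h|'.
`split` removes every match and returns the 3 fragments in between.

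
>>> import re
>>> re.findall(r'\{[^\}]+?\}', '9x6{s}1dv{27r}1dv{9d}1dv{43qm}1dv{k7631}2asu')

['{s}', '{27r}', '{9d}', '{43qm}', '{k7631}']

Since nothing is captured, `findall` lists the 5 matched substrings directly.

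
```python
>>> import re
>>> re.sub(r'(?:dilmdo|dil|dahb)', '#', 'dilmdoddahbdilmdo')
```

'#d##'

`|` is ordered: at each position the engine commits to the first alternative that works.
`sub` substitutes '#' at each match site.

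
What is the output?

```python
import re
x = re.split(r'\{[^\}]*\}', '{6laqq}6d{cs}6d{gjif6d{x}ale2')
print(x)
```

['', '6d', '6d', 'ale2']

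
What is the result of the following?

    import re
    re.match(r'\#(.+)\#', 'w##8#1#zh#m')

None

`re.match` won't scan ahead — the pattern has to work from the very first character.
Here position 0 doesn't satisfy it, so the call returns None.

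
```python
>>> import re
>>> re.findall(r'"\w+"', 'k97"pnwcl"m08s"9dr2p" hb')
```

Walking the string: at [3:10] → '"pnwcl"'; at [14:21] → '"9dr2p"'.
With no groups in the pattern, `findall` gives back each whole match — 2 here.

['"pnwcl"', '"9dr2p"']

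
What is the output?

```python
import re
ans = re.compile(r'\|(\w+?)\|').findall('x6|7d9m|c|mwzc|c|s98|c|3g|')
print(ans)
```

Walking the string: at [2:8] match '|7d9m|', group 1 = '7d9m'; at [9:15] match '|mwzc|', group 1 = 'mwzc'; at [16:21] match '|s98|', group 1 = 's98'; at [22:26] match '|3g|', group 1 = '3g'.
One capturing group, so `findall` returns just the captured substring from each match — 4 in all.

['7d9m', 'mwzc', 's98', '3g']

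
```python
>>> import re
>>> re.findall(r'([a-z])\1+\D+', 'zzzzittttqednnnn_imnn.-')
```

After group 1 captures some text, `\1` only succeeds where that same text appears again.
Matches: at [0:23] match 'zzzzittttqednnnn_imnn.-', group 1 = 'z'.
Because there's exactly one group, `findall` drops the full match and keeps group 1 from the one hit.

['z']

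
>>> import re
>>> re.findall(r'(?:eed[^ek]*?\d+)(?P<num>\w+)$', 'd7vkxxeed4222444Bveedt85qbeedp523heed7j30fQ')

['Bveedt85qbeedp523heed7j30fQ']

Pattern: the literal 'eed', then zero or more of any character except [ek] (lazy), then one or more of a digit (non-capturing group); then one or more of a word character (captured as 'num'); then anchored at the end.
Scanning left to right: at [6:43] match 'eed4222444Bveedt85qbeedp523heed7j30fQ', group 1 = 'Bveedt85qbeedp523heed7j30fQ'.
Because there's exactly one group, `findall` drops the full match and keeps group 1 from the one hit.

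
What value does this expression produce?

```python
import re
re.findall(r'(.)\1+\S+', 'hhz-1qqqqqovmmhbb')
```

['h']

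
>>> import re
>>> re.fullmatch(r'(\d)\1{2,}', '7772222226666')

None

`\1` has to match the exact text group 1 already captured.
For `fullmatch`, every character of the input must be accounted for by the pattern.
Here the pattern can't cover the whole string, so the call returns None.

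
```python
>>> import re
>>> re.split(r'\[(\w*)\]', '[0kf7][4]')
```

['', '0kf7', '', '4', '']

Matches to split on: at [0:6] → '[0kf7]'; at [6:9] → '[4]'.
`re.split` interleaves the captured-group text with the surrounding fragments.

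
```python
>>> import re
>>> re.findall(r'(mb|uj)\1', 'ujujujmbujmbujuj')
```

A backreference is literal: `\1` must see the identical characters the first group matched.
Matches: at [0:4] match 'ujuj', group 1 = 'uj'; at [12:16] match 'ujuj', group 1 = 'uj'.
One capturing group, so `findall` returns just the captured substring from each match — 2 in all.

['uj', 'uj']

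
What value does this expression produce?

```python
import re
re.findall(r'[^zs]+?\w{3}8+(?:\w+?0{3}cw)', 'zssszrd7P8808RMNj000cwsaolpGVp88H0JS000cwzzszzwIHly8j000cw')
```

The pattern matches one or more of any character except [zs] (lazy); then exactly 3 of a word character, then one or more of a literal '8'; then one or more of a word character (lazy), then exactly 3 of a literal '0', then the literal 'cw' (non-capturing group).
Lazy quantifiers expand one character at a time until the remainder of the pattern can match.
Walking the string: at [5:22] → 'rd7P8808RMNj000cw'; at [23:41] → 'aolpGVp88H0JS000cw'; at [46:58] → 'wIHly8j000cw'.
`findall` yields the raw match text (3 of them) because the pattern has no groups.

['rd7P8808RMNj000cw', 'aolpGVp88H0JS000cw', 'wIHly8j000cw']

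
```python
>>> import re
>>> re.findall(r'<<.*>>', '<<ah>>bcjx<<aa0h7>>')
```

Matches: at [0:19] → '<<ah>>bcjx<<aa0h7>>'.
With no groups in the pattern, `findall` gives back each whole match — 1 here.

['<<ah>>bcjx<<aa0h7>>']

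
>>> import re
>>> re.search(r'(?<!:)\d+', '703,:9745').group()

'703'

`(?!…)`/`(?<!…)` only lets a position through if the neighbouring text does NOT match; no characters are consumed.
Unlike `match`, `search` isn't anchored — it looks for the pattern anywhere in the string.
The match spans [0:3] → '703'.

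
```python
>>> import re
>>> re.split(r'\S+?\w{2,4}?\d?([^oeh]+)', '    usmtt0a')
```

The `?` after the quantifier makes it lazy — it takes as little as possible before letting the rest of the pattern try.
Because the pattern has a capturing group, `split` also inserts each captured text between the pieces.

['    ', 'tt0a', '']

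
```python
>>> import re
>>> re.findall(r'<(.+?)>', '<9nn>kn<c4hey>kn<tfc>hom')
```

['9nn', 'c4hey', 'tfc']

With a single group, `findall` returns only what that group captured — 3 items.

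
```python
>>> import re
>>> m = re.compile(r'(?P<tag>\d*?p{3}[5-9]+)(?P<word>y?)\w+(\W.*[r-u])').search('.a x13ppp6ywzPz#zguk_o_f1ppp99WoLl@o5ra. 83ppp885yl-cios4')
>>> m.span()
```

(4, 56)

The pattern matches zero or more of a digit (lazy), then exactly 3 of the literal 'p', then one or more of a character in [5-9] (captured as 'tag'); then optionally a literal 'y' (captured as 'word'); then one or more of a word character; then a non-word character, then zero or more of any character, then a character in [r-u] (captured).
`re.search` scans for the first position where the pattern succeeds.
The match spans [4:56] → '13ppp6ywzPz#zguk_o_f1ppp99WoLl@o5ra. 83ppp885yl-cios'.
Captured: group 1 = '13ppp6', group 2 = 'y', group 3 = '#zguk_o_f1ppp99WoLl@o5ra. 83ppp885yl-cios'.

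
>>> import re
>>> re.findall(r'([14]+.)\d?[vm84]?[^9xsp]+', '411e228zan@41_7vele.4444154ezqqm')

Because there's exactly one group, `findall` drops the full match and keeps group 1 from the one hit.

['411e']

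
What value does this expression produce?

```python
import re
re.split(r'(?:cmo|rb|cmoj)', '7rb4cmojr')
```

The regex engine tests alternatives in the order written; an earlier branch that matches wins even if a later one would match more.
Splitting on the pattern gives 3 pieces.

['7', '4', 'jr']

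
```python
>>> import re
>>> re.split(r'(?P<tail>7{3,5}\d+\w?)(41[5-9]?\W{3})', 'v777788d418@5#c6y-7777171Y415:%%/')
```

Pattern: 3 to 5 of the literal '7', then one or more of a digit, then optionally a word character (captured as 'tail'); then the literal '41', then optionally a character in [5-9], then exactly 3 of a non-word character (captured).
With a capturing group present, the delimiter's captured portion is kept in the result list.

['v777788d418@5#c6y-', '7777171Y', '415:%%', '/']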